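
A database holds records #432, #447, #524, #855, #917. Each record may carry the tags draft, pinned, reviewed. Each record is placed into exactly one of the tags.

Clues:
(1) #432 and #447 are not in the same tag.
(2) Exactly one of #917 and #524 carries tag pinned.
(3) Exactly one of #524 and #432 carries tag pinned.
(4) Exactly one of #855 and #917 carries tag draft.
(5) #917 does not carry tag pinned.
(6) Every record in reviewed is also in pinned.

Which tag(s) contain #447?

From (5): #917 ∉ pinned.
(2) (exactly one): #524 ∈ pinned.
(3) (exactly one): #432 ∉ pinned.
(6) contrapositive: #432 ∉ reviewed.
(6) contrapositive: #917 ∉ reviewed.
Only one tag left: #432 ∈ draft.
Only one tag left: #917 ∈ draft.
(1): #447 ∉ draft.
(4) (exactly one): #855 ∉ draft.
Suppose #447 ∉ pinned: no assignment then satisfies all the clues, so #447 ∈ pinned.

#447: pinned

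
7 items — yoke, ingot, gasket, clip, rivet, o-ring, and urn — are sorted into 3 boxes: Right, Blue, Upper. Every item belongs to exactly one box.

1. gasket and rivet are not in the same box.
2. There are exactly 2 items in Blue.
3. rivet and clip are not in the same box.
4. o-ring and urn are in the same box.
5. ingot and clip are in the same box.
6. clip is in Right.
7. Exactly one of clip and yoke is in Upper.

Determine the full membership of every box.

Right = {clip, gasket, ingot}; Blue = {o-ring, urn}; Upper = {rivet, yoke}

From (6): clip ∈ Right.
(3): rivet ∉ Right.
(5): ingot matches clip: ingot ∈ Right.
(7) (exactly one): yoke ∈ Upper.
Suppose gasket ∉ Right: no assignment then satisfies all the clues, so gasket ∈ Right.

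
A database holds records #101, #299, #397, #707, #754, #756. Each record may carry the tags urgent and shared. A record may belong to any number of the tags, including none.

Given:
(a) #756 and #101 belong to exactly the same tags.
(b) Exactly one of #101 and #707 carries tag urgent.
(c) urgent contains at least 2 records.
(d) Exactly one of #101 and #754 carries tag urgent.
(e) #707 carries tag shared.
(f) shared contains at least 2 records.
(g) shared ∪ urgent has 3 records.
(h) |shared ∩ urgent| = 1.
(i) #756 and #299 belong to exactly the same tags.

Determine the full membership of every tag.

urgent = {#707, #754}; shared = {#397, #707}

From (e): #707 ∈ shared.
Suppose #101 ∈ urgent: no assignment then satisfies all the clues, so #101 ∉ urgent.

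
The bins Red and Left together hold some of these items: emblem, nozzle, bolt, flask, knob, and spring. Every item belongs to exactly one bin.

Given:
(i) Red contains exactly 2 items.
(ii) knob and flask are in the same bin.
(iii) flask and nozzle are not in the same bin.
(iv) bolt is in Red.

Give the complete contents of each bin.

Red = {bolt, nozzle}; Left = {emblem, flask, knob, spring}

From (iv): bolt ∈ Red.
Suppose emblem ∈ Red: no assignment then satisfies all the clues, so emblem ∉ Red.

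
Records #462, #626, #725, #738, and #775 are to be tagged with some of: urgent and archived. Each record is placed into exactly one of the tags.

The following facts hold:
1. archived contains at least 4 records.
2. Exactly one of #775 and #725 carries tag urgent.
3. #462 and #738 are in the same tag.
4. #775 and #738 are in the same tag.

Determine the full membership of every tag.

urgent = {#725}; archived = {#462, #626, #738, #775}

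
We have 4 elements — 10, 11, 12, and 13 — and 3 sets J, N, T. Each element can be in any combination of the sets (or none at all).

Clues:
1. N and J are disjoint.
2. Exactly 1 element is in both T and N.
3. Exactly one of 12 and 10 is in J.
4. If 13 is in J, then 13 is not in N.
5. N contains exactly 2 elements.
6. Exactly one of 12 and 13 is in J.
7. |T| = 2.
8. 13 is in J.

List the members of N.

N = {11, 12}

From (8): 13 ∈ J.
(1) (disjoint): 13 ∉ N.
(6) (exactly one): 12 ∉ J.
(3) (exactly one): 10 ∈ J.
(1) (disjoint): 10 ∉ N.
(5): only 2 candidates remain for N, so all are in.
(1) (disjoint): 11 ∉ J.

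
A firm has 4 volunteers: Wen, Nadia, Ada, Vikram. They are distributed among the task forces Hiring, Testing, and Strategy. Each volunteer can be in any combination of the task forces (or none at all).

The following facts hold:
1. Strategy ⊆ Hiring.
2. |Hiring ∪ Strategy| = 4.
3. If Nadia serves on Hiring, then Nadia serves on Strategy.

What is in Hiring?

Hiring = {Ada, Nadia, Vikram, Wen}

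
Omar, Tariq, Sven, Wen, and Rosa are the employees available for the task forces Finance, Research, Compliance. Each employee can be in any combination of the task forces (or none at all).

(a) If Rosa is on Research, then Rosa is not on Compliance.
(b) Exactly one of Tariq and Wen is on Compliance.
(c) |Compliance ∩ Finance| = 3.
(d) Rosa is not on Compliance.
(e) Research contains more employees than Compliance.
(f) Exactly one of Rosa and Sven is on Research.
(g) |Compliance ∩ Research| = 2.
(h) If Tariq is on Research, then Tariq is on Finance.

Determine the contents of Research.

Research = {Omar, Rosa, Tariq, Wen}

From (d): Rosa ∉ Compliance.
Suppose Omar ∉ Research: no assignment then satisfies all the clues, so Omar ∈ Research.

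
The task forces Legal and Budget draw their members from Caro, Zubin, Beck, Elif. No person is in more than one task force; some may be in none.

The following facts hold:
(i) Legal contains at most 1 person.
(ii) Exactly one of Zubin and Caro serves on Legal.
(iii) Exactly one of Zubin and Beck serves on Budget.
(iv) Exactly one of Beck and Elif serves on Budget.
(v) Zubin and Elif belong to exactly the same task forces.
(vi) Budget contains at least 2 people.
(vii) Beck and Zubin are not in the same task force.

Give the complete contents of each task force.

Legal = {Caro}; Budget = {Elif, Zubin}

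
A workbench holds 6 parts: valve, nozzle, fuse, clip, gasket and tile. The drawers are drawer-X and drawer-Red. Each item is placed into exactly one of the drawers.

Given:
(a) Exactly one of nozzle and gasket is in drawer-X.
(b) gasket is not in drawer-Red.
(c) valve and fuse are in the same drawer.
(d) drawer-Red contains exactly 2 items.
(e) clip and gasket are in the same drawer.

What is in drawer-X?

From (b): gasket ∉ drawer-Red.
(e): clip matches gasket: clip ∉ drawer-Red.
Only one drawer left: clip ∈ drawer-X.
Only one drawer left: gasket ∈ drawer-X.
(a) (exactly one): nozzle ∉ drawer-X.
Only one drawer left: nozzle ∈ drawer-Red.
Suppose valve ∉ drawer-X: no assignment then satisfies all the clues, so valve ∈ drawer-X.

drawer-X = {clip, fuse, gasket, valve}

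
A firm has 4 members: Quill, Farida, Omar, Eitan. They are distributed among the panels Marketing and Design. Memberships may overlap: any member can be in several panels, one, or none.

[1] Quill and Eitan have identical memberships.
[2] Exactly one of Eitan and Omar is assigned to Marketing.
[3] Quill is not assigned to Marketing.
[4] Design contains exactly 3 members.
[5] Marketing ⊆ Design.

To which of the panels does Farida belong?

From (3): Quill ∉ Marketing.
(1): Eitan matches Quill: Eitan ∉ Marketing.
(2) (exactly one): Omar ∈ Marketing.
(5) with Omar ∈ Marketing: Omar ∈ Design.
Suppose Farida ∈ Marketing: no assignment then satisfies all the clues, so Farida ∉ Marketing.

Farida: none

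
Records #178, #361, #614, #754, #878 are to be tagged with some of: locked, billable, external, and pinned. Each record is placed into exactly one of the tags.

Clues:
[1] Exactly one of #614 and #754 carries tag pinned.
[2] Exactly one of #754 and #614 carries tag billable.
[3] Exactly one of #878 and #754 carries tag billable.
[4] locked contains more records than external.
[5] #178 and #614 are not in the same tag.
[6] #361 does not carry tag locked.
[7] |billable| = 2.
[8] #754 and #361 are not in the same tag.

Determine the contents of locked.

locked = {#878}

From (6): #361 ∉ locked.
Suppose #178 ∈ locked: no assignment then satisfies all the clues, so #178 ∉ locked.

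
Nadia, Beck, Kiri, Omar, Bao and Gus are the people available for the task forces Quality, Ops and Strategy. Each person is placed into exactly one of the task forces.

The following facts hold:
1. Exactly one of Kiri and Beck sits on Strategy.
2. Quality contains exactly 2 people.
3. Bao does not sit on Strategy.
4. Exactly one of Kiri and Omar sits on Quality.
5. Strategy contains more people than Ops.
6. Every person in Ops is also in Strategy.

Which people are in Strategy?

Strategy = {Beck, Gus, Nadia, Omar}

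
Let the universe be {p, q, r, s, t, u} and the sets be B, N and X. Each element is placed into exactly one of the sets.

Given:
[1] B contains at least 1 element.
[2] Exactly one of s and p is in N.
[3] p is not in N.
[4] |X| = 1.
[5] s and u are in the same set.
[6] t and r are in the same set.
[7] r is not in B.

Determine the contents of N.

N = {r, s, t, u}

From (3): p ∉ N.
From (7): r ∉ B.
(2) (exactly one): s ∈ N.
(5): u matches s: u ∉ B.
(5): u matches s: u ∈ N.
(6): t matches r: t ∉ B.
Suppose q ∈ N: no assignment then satisfies all the clues, so q ∉ N.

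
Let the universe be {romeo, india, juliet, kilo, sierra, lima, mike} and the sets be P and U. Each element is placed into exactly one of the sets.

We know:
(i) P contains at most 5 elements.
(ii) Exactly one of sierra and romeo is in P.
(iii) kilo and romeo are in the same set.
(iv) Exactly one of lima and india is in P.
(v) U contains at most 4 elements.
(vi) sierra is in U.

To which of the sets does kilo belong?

From (vi): sierra ∈ U.
(ii) (exactly one): romeo ∈ P.
(iii): kilo matches romeo: kilo ∈ P.

kilo: P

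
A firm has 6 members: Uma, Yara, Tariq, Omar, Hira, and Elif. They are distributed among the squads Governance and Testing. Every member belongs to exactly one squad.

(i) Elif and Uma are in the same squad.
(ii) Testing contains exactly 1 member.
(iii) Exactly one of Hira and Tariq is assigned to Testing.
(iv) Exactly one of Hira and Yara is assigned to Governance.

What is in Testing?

Testing = {Hira}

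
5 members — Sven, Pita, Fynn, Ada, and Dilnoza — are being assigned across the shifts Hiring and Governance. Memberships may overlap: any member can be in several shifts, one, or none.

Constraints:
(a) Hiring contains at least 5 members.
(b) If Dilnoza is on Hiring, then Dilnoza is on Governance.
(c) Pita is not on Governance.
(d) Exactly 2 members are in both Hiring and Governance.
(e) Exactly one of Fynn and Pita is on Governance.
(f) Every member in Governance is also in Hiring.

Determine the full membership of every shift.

Hiring = {Ada, Dilnoza, Fynn, Pita, Sven}; Governance = {Dilnoza, Fynn}

From (c): Pita ∉ Governance.
(a): only 5 candidates remain for Hiring, so all are in.
(b): Dilnoza ∈ Governance.
(e) (exactly one): Fynn ∈ Governance.
Suppose Sven ∈ Governance: no assignment then satisfies all the clues, so Sven ∉ Governance.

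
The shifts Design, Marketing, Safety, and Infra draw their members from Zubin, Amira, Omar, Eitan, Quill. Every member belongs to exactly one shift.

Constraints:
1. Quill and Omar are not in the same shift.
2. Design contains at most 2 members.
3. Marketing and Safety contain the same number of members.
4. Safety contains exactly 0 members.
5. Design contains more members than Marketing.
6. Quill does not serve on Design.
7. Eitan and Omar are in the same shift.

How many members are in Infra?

3

From (6): Quill ∉ Design.
(4): Safety already has 0, so the rest are out.
Suppose Zubin ∈ Design: no assignment then satisfies all the clues, so Zubin ∉ Design.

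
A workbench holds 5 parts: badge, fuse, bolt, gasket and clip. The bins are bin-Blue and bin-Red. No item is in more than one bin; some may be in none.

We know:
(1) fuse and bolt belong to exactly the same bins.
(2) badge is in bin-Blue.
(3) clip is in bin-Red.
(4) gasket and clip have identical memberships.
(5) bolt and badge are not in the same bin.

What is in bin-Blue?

bin-Blue = {badge}

From (2): badge ∈ bin-Blue.
From (3): clip ∈ bin-Red.
(4): gasket matches clip: gasket ∉ bin-Blue.
(4): gasket matches clip: gasket ∈ bin-Red.
(5): bolt ∉ bin-Blue.
(1): fuse matches bolt: fuse ∉ bin-Blue.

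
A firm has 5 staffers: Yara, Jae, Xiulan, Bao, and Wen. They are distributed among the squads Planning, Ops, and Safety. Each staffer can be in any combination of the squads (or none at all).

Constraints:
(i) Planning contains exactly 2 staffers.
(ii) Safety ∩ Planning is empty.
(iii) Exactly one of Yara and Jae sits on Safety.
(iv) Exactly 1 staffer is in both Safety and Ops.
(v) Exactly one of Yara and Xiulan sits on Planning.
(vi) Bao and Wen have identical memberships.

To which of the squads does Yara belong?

Yara: Ops, Safety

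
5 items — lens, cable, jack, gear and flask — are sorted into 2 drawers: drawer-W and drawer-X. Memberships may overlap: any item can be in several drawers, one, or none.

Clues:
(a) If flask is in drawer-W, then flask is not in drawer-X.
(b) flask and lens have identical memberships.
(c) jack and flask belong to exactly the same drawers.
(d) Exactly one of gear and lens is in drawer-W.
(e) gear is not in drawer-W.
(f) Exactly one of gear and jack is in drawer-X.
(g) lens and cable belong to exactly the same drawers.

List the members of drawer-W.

From (e): gear ∉ drawer-W.
(d) (exactly one): lens ∈ drawer-W.
(g): cable matches lens: cable ∈ drawer-W.
(b): flask matches lens: flask ∈ drawer-W.
(c): jack matches flask: jack ∈ drawer-W.
(a): flask ∉ drawer-X.
(b): lens matches flask: lens ∉ drawer-X.
(c): jack matches flask: jack ∉ drawer-X.
(f) (exactly one): gear ∈ drawer-X.
(g): cable matches lens: cable ∉ drawer-X.

drawer-W = {cable, flask, jack, lens}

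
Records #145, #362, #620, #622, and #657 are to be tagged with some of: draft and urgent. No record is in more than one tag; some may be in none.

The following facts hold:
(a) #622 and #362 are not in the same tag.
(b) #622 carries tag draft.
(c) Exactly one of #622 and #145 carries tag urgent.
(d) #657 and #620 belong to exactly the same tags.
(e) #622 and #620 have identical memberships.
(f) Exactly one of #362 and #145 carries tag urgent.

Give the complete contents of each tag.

draft = {#620, #622, #657}; urgent = {#145}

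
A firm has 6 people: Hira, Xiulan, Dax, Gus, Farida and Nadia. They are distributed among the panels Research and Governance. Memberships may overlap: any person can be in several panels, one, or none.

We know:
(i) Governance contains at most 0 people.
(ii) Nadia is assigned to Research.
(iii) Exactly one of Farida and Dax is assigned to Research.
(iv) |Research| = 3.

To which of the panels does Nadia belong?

From (ii): Nadia ∈ Research.
(i): Governance already has 0, so the rest are out.

Nadia: Research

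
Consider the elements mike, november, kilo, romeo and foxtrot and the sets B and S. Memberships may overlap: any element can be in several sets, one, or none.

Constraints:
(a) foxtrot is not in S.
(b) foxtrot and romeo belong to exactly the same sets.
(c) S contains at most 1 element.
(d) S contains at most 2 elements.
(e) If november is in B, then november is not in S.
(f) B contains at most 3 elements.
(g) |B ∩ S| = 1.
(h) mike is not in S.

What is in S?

S = {kilo}

From (a): foxtrot ∉ S.
From (h): mike ∉ S.
(b): romeo matches foxtrot: romeo ∉ S.
Suppose november ∈ S: no assignment then satisfies all the clues, so november ∉ S.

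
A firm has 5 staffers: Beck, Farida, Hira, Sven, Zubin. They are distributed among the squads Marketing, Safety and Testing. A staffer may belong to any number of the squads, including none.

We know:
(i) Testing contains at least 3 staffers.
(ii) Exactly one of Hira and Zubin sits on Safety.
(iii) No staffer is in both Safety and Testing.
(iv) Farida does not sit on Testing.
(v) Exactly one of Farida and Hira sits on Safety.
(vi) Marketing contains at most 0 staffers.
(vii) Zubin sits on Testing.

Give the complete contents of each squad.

From (iv): Farida ∉ Testing.
From (vii): Zubin ∈ Testing.
(iii) (disjoint): Zubin ∉ Safety.
(vi): Marketing already has 0, so the rest are out.
(ii) (exactly one): Hira ∈ Safety.
(iii) (disjoint): Hira ∉ Testing.
(v) (exactly one): Farida ∉ Safety.
(i): only 3 candidates remain for Testing, so all are in.
(iii) (disjoint): Beck ∉ Safety.
(iii) (disjoint): Sven ∉ Safety.

Marketing = {}; Safety = {Hira}; Testing = {Beck, Sven, Zubin}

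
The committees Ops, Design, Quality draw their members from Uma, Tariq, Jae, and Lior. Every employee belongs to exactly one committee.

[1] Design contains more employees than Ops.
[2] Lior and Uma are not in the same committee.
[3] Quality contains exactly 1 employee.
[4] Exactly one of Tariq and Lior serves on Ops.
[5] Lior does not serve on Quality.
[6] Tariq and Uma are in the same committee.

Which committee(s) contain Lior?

Lior: Ops

From (5): Lior ∉ Quality.
Suppose Lior ∉ Ops: no assignment then satisfies all the clues, so Lior ∈ Ops.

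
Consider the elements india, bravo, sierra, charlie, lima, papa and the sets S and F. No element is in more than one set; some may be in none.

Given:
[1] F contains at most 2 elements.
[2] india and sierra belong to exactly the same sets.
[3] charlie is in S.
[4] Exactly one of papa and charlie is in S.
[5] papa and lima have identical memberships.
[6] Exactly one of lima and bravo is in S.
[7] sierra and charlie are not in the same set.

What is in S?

S = {bravo, charlie}

From (3): charlie ∈ S.
(4) (exactly one): papa ∉ S.
(5): lima matches papa: lima ∉ S.
(6) (exactly one): bravo ∈ S.
(7): sierra ∉ S.
(2): india matches sierra: india ∉ S.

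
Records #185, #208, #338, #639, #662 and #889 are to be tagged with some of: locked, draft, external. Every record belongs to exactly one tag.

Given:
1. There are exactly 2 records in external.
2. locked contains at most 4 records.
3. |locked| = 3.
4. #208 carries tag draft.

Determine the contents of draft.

draft = {#208}

From (4): #208 ∈ draft.
Suppose #185 ∈ draft: no assignment then satisfies all the clues, so #185 ∉ draft.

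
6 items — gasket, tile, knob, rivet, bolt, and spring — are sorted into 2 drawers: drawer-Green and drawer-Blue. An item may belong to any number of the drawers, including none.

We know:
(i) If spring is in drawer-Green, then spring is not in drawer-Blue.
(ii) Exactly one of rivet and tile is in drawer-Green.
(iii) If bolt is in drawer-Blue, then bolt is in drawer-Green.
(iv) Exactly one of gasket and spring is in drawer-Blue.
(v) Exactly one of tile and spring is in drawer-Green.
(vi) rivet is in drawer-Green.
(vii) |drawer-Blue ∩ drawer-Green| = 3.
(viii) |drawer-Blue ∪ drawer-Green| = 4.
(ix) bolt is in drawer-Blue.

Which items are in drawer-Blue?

drawer-Blue = {bolt, gasket, rivet}

From (vi): rivet ∈ drawer-Green.
From (ix): bolt ∈ drawer-Blue.
(ii) (exactly one): tile ∉ drawer-Green.
(iii): bolt ∈ drawer-Green.
(v) (exactly one): spring ∈ drawer-Green.
(i): spring ∉ drawer-Blue.
(iv) (exactly one): gasket ∈ drawer-Blue.
Suppose tile ∈ drawer-Blue: no assignment then satisfies all the clues, so tile ∉ drawer-Blue.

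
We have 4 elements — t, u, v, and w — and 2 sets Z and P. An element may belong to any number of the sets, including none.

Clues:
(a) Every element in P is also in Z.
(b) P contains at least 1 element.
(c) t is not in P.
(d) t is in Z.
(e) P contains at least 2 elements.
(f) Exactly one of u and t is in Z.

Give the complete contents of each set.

From (c): t ∉ P.
From (d): t ∈ Z.
(f) (exactly one): u ∉ Z.
(a) contrapositive: u ∉ P.
(e): only 2 candidates remain for P, so all are in.
(a) with v ∈ P: v ∈ Z.
(a) with w ∈ P: w ∈ Z.

Z = {t, v, w}; P = {v, w}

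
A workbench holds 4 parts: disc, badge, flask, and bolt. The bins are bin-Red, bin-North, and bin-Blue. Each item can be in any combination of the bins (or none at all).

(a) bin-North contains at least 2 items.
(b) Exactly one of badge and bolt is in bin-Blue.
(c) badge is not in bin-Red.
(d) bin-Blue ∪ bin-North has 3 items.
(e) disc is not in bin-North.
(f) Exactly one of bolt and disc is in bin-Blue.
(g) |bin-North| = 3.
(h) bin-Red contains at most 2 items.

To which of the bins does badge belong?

From (c): badge ∉ bin-Red.
From (e): disc ∉ bin-North.
(g): only 3 candidates remain for bin-North, so all are in.
Suppose badge ∈ bin-Blue: no assignment then satisfies all the clues, so badge ∉ bin-Blue.

badge: bin-North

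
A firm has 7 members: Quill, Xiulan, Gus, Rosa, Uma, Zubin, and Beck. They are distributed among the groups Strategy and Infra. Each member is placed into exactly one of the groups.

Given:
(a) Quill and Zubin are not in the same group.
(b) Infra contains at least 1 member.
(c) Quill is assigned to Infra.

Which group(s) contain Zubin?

Zubin: Strategy

From (c): Quill ∈ Infra.
(a): Zubin ∉ Infra.
Only one group left: Zubin ∈ Strategy.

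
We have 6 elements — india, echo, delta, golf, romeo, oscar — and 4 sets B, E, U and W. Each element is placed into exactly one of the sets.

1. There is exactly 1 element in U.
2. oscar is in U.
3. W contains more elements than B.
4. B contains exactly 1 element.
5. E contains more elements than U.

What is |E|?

2

From (2): oscar ∈ U.
(1): U already has 1, so the rest are out.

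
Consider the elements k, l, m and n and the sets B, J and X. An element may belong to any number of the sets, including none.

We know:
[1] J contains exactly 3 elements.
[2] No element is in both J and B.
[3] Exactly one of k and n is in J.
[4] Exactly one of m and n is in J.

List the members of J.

J = {k, l, m}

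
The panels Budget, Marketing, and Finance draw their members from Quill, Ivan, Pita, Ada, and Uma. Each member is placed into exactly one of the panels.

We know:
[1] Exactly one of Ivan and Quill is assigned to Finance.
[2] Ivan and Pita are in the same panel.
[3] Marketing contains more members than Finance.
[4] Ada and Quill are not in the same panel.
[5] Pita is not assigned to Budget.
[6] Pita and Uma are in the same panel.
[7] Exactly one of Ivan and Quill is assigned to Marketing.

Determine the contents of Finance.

Finance = {Quill}

From (5): Pita ∉ Budget.
(2): Ivan matches Pita: Ivan ∉ Budget.
(6): Uma matches Pita: Uma ∉ Budget.
Suppose Quill ∉ Finance: no assignment then satisfies all the clues, so Quill ∈ Finance.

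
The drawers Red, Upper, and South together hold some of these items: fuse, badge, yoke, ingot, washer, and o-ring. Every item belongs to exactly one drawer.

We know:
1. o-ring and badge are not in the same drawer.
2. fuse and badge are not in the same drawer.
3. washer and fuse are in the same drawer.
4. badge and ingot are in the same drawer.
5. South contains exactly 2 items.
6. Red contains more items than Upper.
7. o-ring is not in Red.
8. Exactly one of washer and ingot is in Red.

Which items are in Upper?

Upper = {o-ring}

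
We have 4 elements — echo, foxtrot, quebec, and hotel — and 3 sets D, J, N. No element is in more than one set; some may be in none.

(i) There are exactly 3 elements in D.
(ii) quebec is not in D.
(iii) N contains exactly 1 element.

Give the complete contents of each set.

D = {echo, foxtrot, hotel}; J = {}; N = {quebec}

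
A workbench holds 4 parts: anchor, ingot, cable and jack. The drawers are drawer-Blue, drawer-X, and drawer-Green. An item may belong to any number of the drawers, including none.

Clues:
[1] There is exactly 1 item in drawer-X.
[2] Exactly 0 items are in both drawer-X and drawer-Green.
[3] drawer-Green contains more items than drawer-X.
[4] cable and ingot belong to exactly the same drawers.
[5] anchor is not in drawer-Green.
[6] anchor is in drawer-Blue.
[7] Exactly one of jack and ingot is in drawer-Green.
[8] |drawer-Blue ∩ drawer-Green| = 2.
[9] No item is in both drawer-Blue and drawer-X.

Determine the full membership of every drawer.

From (5): anchor ∉ drawer-Green.
From (6): anchor ∈ drawer-Blue.
(9) (disjoint): anchor ∉ drawer-X.
Suppose ingot ∉ drawer-Blue: no assignment then satisfies all the clues, so ingot ∈ drawer-Blue.

drawer-Blue = {anchor, cable, ingot}; drawer-X = {jack}; drawer-Green = {cable, ingot}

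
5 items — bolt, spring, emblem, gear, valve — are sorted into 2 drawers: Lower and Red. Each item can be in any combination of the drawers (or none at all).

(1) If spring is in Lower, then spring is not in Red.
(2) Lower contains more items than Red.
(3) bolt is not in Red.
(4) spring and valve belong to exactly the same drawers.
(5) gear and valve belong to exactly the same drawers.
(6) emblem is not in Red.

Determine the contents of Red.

Red = {}

From (3): bolt ∉ Red.
From (6): emblem ∉ Red.
Suppose spring ∈ Red: no assignment then satisfies all the clues, so spring ∉ Red.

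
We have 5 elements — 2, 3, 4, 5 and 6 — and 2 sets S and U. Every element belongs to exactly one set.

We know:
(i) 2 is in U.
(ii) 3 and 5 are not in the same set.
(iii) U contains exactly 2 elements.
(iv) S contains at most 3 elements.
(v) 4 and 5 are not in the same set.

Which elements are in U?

U = {2, 5}

From (i): 2 ∈ U.
Suppose 3 ∈ U: no assignment then satisfies all the clues, so 3 ∉ U.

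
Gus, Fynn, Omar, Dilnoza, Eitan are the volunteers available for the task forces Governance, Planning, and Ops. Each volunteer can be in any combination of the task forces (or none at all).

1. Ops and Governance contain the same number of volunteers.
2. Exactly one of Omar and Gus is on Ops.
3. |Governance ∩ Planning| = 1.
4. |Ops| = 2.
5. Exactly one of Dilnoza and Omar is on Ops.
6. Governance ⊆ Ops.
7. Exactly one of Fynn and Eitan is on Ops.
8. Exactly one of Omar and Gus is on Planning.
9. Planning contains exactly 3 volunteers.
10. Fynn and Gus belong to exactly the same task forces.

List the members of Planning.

Planning = {Eitan, Fynn, Gus}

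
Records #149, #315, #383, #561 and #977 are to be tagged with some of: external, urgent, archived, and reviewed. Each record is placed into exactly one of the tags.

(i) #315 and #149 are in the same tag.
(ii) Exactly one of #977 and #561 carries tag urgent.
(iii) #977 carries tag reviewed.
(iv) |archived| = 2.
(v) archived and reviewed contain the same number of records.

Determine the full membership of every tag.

external = {}; urgent = {#561}; archived = {#149, #315}; reviewed = {#383, #977}

From (iii): #977 ∈ reviewed.
(ii) (exactly one): #561 ∈ urgent.
Suppose #149 ∈ external: no assignment then satisfies all the clues, so #149 ∉ external.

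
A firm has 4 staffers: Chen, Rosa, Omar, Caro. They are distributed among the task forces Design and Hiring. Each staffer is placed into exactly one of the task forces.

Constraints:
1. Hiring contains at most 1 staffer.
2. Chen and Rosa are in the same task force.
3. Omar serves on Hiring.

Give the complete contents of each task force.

From (3): Omar ∈ Hiring.
(1): Hiring already has 1, so the rest are out.
Only one task force left: Chen ∈ Design.
Only one task force left: Rosa ∈ Design.
Only one task force left: Caro ∈ Design.

Design = {Caro, Chen, Rosa}; Hiring = {Omar}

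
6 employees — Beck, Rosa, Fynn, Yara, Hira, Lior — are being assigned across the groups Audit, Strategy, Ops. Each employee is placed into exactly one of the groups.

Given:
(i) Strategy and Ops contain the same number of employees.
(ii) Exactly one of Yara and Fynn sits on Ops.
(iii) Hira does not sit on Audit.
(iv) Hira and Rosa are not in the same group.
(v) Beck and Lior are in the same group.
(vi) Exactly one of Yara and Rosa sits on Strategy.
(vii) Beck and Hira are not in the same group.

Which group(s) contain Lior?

From (iii): Hira ∉ Audit.
Suppose Lior ∉ Audit: no assignment then satisfies all the clues, so Lior ∈ Audit.

Lior: Audit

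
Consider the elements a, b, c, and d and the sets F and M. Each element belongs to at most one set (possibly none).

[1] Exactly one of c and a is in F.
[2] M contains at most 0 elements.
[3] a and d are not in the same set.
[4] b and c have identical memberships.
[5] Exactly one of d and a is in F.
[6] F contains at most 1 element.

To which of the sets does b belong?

(2): M already has 0, so the rest are out.
Suppose b ∈ F: no assignment then satisfies all the clues, so b ∉ F.

b: none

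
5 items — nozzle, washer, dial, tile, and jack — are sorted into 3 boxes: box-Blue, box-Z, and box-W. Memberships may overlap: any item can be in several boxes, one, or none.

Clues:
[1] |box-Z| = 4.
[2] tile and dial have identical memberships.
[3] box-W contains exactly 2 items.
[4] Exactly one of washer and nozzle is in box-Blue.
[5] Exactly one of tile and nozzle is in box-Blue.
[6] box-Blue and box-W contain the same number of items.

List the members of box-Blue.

box-Blue = {jack, nozzle}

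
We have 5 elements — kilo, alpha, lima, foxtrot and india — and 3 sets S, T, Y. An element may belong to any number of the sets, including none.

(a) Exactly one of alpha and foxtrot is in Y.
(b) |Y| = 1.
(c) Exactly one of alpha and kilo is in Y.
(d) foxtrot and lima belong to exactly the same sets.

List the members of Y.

Y = {alpha}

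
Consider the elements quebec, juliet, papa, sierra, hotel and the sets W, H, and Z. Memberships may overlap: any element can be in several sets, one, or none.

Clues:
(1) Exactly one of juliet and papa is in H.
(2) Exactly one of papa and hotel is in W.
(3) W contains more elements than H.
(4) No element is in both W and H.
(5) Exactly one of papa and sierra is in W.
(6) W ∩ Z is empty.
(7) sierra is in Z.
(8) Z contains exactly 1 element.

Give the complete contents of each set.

W = {papa, quebec}; H = {juliet}; Z = {sierra}

From (7): sierra ∈ Z.
(6) (disjoint): sierra ∉ W.
(8): Z already has 1, so the rest are out.
(5) (exactly one): papa ∈ W.
(2) (exactly one): hotel ∉ W.
(4) (disjoint): papa ∉ H.
(1) (exactly one): juliet ∈ H.
(4) (disjoint): juliet ∉ W.
Suppose quebec ∉ W: no assignment then satisfies all the clues, so quebec ∈ W.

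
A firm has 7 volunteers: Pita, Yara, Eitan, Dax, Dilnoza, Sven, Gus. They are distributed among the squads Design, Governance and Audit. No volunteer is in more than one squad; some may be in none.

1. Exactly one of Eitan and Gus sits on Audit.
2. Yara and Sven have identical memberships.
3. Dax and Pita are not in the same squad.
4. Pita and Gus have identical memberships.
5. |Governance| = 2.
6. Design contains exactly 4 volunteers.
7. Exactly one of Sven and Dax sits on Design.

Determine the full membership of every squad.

Design = {Gus, Pita, Sven, Yara}; Governance = {Dax, Dilnoza}; Audit = {Eitan}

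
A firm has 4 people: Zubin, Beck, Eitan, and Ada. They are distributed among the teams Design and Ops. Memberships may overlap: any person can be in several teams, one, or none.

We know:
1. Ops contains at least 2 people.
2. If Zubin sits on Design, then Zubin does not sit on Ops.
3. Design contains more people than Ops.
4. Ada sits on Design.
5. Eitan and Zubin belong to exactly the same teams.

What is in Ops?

Ops = {Ada, Beck}

From (4): Ada ∈ Design.
Suppose Zubin ∈ Ops: no assignment then satisfies all the clues, so Zubin ∉ Ops.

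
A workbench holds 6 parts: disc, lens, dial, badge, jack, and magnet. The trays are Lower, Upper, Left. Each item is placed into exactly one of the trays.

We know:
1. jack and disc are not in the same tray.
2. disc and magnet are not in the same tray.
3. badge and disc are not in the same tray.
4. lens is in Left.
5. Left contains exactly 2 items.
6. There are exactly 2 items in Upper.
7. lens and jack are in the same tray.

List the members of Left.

From (4): lens ∈ Left.
(7): jack matches lens: jack ∉ Lower.
(7): jack matches lens: jack ∉ Upper.
(7): jack matches lens: jack ∈ Left.
(1): disc ∉ Left.
(5): Left already has 2, so the rest are out.

Left = {jack, lens}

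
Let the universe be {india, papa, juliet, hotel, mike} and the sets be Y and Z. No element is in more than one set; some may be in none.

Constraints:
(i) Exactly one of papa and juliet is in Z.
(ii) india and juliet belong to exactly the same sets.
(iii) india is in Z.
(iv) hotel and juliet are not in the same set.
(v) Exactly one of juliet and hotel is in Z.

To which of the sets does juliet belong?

From (iii): india ∈ Z.
(ii): juliet matches india: juliet ∉ Y.
(ii): juliet matches india: juliet ∈ Z.
(iv): hotel ∉ Z.
(i) (exactly one): papa ∉ Z.

juliet: Z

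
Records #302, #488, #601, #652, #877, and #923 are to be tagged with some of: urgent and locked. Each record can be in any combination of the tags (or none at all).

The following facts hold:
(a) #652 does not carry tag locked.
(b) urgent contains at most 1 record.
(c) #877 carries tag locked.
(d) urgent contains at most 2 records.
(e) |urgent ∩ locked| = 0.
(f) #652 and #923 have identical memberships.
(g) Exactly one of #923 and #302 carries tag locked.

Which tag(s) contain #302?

#302: locked

From (a): #652 ∉ locked.
From (c): #877 ∈ locked.
(f): #923 matches #652: #923 ∉ locked.
(g) (exactly one): #302 ∈ locked.
Suppose #302 ∈ urgent: no assignment then satisfies all the clues, so #302 ∉ urgent.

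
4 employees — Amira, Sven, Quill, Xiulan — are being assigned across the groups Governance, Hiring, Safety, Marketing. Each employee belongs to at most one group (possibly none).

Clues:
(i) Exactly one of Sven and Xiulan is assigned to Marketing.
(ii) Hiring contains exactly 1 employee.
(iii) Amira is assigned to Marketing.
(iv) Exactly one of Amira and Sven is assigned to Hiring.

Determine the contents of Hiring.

Hiring = {Sven}

From (iii): Amira ∈ Marketing.
(iv) (exactly one): Sven ∈ Hiring.
(i) (exactly one): Xiulan ∈ Marketing.
(ii): Hiring already has 1, so the rest are out.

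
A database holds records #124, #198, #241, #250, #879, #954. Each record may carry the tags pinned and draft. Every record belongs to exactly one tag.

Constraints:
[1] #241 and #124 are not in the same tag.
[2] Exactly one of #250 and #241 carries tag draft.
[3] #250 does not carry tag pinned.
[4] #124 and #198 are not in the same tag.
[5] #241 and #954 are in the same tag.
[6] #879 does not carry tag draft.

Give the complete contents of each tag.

pinned = {#198, #241, #879, #954}; draft = {#124, #250}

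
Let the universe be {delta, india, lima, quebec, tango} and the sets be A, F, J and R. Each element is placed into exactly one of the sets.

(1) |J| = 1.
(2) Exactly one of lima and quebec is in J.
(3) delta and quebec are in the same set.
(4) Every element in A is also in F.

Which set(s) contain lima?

lima: J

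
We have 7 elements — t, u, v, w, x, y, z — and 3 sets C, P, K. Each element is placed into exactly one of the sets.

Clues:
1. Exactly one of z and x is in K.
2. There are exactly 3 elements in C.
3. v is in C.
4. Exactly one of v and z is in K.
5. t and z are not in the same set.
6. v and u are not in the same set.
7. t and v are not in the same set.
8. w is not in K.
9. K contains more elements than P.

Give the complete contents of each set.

C = {v, w, x}; P = {t}; K = {u, y, z}

From (3): v ∈ C.
From (8): w ∉ K.
(4) (exactly one): z ∈ K.
(5): t ∉ K.
(6): u ∉ C.
(7): t ∉ C.
Only one set left: t ∈ P.
(1) (exactly one): x ∉ K.
Suppose u ∈ P: no assignment then satisfies all the clues, so u ∉ P.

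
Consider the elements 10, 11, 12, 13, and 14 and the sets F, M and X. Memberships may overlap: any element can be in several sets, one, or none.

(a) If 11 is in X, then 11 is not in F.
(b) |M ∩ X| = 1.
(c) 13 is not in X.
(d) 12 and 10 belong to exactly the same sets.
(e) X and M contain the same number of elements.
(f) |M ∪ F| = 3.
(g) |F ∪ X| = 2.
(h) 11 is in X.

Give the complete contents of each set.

F = {14}; M = {11, 13}; X = {11, 14}

From (c): 13 ∉ X.
From (h): 11 ∈ X.
(a): 11 ∉ F.
Suppose 10 ∈ F: no assignment then satisfies all the clues, so 10 ∉ F.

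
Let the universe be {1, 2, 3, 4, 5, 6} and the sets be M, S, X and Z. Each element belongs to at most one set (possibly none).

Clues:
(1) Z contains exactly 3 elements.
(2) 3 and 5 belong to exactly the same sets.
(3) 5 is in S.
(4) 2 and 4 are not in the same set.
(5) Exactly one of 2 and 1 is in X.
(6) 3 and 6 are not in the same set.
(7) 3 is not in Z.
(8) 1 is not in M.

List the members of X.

X = {2}

From (3): 5 ∈ S.
From (7): 3 ∉ Z.
From (8): 1 ∉ M.
(2): 3 matches 5: 3 ∉ M.
(2): 3 matches 5: 3 ∈ S.
(6): 6 ∉ S.
Suppose 1 ∈ X: no assignment then satisfies all the clues, so 1 ∉ X.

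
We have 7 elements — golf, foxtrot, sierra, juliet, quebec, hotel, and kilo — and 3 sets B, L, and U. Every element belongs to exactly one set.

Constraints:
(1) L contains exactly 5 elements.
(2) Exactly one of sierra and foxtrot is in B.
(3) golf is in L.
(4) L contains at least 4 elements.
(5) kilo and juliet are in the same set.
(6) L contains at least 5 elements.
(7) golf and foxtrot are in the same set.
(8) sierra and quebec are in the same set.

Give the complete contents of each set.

From (3): golf ∈ L.
(7): foxtrot matches golf: foxtrot ∉ B.
(7): foxtrot matches golf: foxtrot ∈ L.
(2) (exactly one): sierra ∈ B.
(8): quebec matches sierra: quebec ∈ B.
(1): only 5 candidates remain for L, so all are in.

B = {quebec, sierra}; L = {foxtrot, golf, hotel, juliet, kilo}; U = {}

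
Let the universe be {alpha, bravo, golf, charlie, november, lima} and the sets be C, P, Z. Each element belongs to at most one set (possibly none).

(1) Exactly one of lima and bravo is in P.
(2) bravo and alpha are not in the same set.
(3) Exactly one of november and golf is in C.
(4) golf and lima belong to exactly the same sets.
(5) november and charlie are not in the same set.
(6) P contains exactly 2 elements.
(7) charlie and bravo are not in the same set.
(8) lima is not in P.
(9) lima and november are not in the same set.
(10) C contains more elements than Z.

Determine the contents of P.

P = {bravo, november}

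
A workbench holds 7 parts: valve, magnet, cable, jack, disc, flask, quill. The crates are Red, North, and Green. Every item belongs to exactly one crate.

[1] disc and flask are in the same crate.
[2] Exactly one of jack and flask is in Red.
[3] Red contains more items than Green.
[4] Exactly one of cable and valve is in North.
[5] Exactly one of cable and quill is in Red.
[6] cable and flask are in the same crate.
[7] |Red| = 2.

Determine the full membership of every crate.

Red = {jack, quill}; North = {cable, disc, flask, magnet}; Green = {valve}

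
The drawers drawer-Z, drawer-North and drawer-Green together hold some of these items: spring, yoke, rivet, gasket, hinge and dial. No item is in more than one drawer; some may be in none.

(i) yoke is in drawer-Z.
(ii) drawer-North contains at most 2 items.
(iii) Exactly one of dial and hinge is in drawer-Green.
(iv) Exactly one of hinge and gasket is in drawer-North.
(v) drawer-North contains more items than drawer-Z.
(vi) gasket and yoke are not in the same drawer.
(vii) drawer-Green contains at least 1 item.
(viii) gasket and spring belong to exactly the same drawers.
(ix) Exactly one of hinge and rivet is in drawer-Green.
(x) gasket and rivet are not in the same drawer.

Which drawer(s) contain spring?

spring: drawer-North

From (i): yoke ∈ drawer-Z.
(vi): gasket ∉ drawer-Z.
(viii): spring matches gasket: spring ∉ drawer-Z.
Suppose spring ∉ drawer-North: no assignment then satisfies all the clues, so spring ∈ drawer-North.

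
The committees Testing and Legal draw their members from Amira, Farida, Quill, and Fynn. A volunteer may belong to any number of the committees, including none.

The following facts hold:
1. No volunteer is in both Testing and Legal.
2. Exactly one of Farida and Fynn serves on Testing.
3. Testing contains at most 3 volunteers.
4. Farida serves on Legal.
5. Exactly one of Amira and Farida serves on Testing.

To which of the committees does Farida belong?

Farida: Legal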